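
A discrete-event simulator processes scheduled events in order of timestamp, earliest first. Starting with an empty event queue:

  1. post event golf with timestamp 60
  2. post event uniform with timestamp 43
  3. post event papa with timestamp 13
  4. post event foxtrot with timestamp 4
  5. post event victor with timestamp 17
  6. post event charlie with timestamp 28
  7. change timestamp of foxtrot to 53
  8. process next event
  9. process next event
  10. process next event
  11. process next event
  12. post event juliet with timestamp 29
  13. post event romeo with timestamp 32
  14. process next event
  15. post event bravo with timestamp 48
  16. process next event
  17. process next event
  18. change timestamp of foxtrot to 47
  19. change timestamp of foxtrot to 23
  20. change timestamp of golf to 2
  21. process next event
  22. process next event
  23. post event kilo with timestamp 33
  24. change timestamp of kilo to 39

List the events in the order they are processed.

papa → victor → charlie → uniform → juliet → romeo → bravo → golf → foxtrot

add golf (timestamp 60) → {golf:60}
add uniform (timestamp 43) → {uniform:43, golf:60}
add papa (timestamp 13) → {papa:13, uniform:43, golf:60}
add foxtrot (timestamp 4) → {foxtrot:4, papa:13, uniform:43, golf:60}
add victor (timestamp 17) → {foxtrot:4, papa:13, victor:17, uniform:43, golf:60}
add charlie (timestamp 28) → {foxtrot:4, papa:13, victor:17, charlie:28, uniform:43, golf:60}
update foxtrot to timestamp 53 → {papa:13, victor:17, charlie:28, uniform:43, foxtrot:53, golf:60}
process next event → papa; now {victor:17, charlie:28, uniform:43, foxtrot:53, golf:60}
process next event → victor; now {charlie:28, uniform:43, foxtrot:53, golf:60}
process next event → charlie; now {uniform:43, foxtrot:53, golf:60}
process next event → uniform; now {foxtrot:53, golf:60}
add juliet (timestamp 29) → {juliet:29, foxtrot:53, golf:60}
add romeo (timestamp 32) → {juliet:29, romeo:32, foxtrot:53, golf:60}
process next event → juliet; now {romeo:32, foxtrot:53, golf:60}
add bravo (timestamp 48) → {romeo:32, bravo:48, foxtrot:53, golf:60}
process next event → romeo; now {bravo:48, foxtrot:53, golf:60}
process next event → bravo; now {foxtrot:53, golf:60}
update foxtrot to timestamp 47 → {foxtrot:47, golf:60}
update foxtrot to timestamp 23 → {foxtrot:23, golf:60}
update golf to timestamp 2 → {golf:2, foxtrot:23}
process next event → golf; now {foxtrot:23}
process next event → foxtrot; now {}
add kilo (timestamp 33) → {kilo:33}
update kilo to timestamp 39 → {kilo:39}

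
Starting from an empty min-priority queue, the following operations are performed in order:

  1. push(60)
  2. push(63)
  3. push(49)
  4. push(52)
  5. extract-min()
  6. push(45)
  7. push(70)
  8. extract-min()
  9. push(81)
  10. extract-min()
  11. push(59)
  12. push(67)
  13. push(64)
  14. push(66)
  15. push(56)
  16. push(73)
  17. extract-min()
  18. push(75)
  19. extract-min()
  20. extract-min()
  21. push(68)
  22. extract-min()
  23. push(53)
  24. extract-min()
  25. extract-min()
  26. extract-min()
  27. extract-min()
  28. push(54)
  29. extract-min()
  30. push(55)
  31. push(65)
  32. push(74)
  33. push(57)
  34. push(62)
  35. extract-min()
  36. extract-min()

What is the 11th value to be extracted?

67

insert 60 → {60}
insert 63 → {60, 63}
insert 49 → {49, 60, 63}
insert 52 → {49, 52, 60, 63}
extract-min → 49; now {52, 60, 63}
insert 45 → {45, 52, 60, 63}
insert 70 → {45, 52, 60, 63, 70}
extract-min → 45; now {52, 60, 63, 70}
insert 81 → {52, 60, 63, 70, 81}
extract-min → 52; now {60, 63, 70, 81}
insert 59 → {59, 60, 63, 70, 81}
insert 67 → {59, 60, 63, 67, 70, 81}
insert 64 → {59, 60, 63, 64, 67, 70, 81}
insert 66 → {59, 60, 63, 64, 66, 67, 70, 81}
insert 56 → {56, 59, 60, 63, 64, 66, 67, 70, 81}
insert 73 → {56, 59, 60, 63, 64, 66, 67, 70, 73, 81}
extract-min → 56; now {59, 60, 63, 64, 66, 67, 70, 73, 81}
insert 75 → {59, 60, 63, 64, 66, 67, 70, 73, 75, 81}
extract-min → 59; now {60, 63, 64, 66, 67, 70, 73, 75, 81}
extract-min → 60; now {63, 64, 66, 67, 70, 73, 75, 81}
insert 68 → {63, 64, 66, 67, 68, 70, 73, 75, 81}
extract-min → 63; now {64, 66, 67, 68, 70, 73, 75, 81}
insert 53 → {53, 64, 66, 67, 68, 70, 73, 75, 81}
extract-min → 53; now {64, 66, 67, 68, 70, 73, 75, 81}
extract-min → 64; now {66, 67, 68, 70, 73, 75, 81}
extract-min → 66; now {67, 68, 70, 73, 75, 81}
extract-min → 67; now {68, 70, 73, 75, 81}
insert 54 → {54, 68, 70, 73, 75, 81}
extract-min → 54; now {68, 70, 73, 75, 81}
insert 55 → {55, 68, 70, 73, 75, 81}
insert 65 → {55, 65, 68, 70, 73, 75, 81}
insert 74 → {55, 65, 68, 70, 73, 74, 75, 81}
insert 57 → {55, 57, 65, 68, 70, 73, 74, 75, 81}
insert 62 → {55, 57, 62, 65, 68, 70, 73, 74, 75, 81}
extract-min → 55; now {57, 62, 65, 68, 70, 73, 74, 75, 81}
extract-min → 57; now {62, 65, 68, 70, 73, 74, 75, 81}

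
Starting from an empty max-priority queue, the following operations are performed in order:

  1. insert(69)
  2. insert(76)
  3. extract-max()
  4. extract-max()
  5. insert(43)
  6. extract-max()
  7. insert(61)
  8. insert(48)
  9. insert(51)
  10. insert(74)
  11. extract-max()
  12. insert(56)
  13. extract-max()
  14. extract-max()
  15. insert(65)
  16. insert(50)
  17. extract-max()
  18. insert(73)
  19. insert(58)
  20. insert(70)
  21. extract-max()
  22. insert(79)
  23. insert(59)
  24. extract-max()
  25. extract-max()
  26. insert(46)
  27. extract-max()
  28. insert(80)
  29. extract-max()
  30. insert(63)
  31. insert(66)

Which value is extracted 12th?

80

insert 69 → {69}
insert 76 → {76, 69}
extract-max → 76; now {69}
extract-max → 69; now {}
insert 43 → {43}
extract-max → 43; now {}
insert 61 → {61}
insert 48 → {61, 48}
insert 51 → {61, 51, 48}
insert 74 → {74, 61, 51, 48}
extract-max → 74; now {61, 51, 48}
insert 56 → {61, 56, 51, 48}
extract-max → 61; now {56, 51, 48}
extract-max → 56; now {51, 48}
insert 65 → {65, 51, 48}
insert 50 → {65, 51, 50, 48}
extract-max → 65; now {51, 50, 48}
insert 73 → {73, 51, 50, 48}
insert 58 → {73, 58, 51, 50, 48}
insert 70 → {73, 70, 58, 51, 50, 48}
extract-max → 73; now {70, 58, 51, 50, 48}
insert 79 → {79, 70, 58, 51, 50, 48}
insert 59 → {79, 70, 59, 58, 51, 50, 48}
extract-max → 79; now {70, 59, 58, 51, 50, 48}
extract-max → 70; now {59, 58, 51, 50, 48}
insert 46 → {59, 58, 51, 50, 48, 46}
extract-max → 59; now {58, 51, 50, 48, 46}
insert 80 → {80, 58, 51, 50, 48, 46}
extract-max → 80; now {58, 51, 50, 48, 46}
insert 63 → {63, 58, 51, 50, 48, 46}
insert 66 → {66, 63, 58, 51, 50, 48, 46}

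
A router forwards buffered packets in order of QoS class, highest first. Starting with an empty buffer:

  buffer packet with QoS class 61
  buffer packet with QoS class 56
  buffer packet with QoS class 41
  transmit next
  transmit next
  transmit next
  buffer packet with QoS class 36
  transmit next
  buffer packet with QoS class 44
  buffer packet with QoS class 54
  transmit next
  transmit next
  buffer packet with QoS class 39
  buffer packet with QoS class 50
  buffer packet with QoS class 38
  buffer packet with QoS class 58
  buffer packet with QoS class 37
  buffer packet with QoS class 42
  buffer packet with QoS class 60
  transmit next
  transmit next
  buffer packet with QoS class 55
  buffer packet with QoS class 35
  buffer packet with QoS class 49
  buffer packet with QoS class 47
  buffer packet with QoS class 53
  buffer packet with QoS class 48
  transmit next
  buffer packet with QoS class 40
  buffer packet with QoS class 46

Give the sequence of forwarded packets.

insert 61 → {61}
insert 56 → {61, 56}
insert 41 → {61, 56, 41}
transmit next → 61; now {56, 41}
transmit next → 56; now {41}
transmit next → 41; now {}
insert 36 → {36}
transmit next → 36; now {}
insert 44 → {44}
insert 54 → {54, 44}
transmit next → 54; now {44}
transmit next → 44; now {}
insert 39 → {39}
insert 50 → {50, 39}
insert 38 → {50, 39, 38}
insert 58 → {58, 50, 39, 38}
insert 37 → {58, 50, 39, 38, 37}
insert 42 → {58, 50, 42, 39, 38, 37}
insert 60 → {60, 58, 50, 42, 39, 38, 37}
transmit next → 60; now {58, 50, 42, 39, 38, 37}
transmit next → 58; now {50, 42, 39, 38, 37}
insert 55 → {55, 50, 42, 39, 38, 37}
insert 35 → {55, 50, 42, 39, 38, 37, 35}
insert 49 → {55, 50, 49, 42, 39, 38, 37, 35}
insert 47 → {55, 50, 49, 47, 42, 39, 38, 37, 35}
insert 53 → {55, 53, 50, 49, 47, 42, 39, 38, 37, 35}
insert 48 → {55, 53, 50, 49, 48, 47, 42, 39, 38, 37, 35}
transmit next → 55; now {53, 50, 49, 48, 47, 42, 39, 38, 37, 35}
insert 40 → {53, 50, 49, 48, 47, 42, 40, 39, 38, 37, 35}
insert 46 → {53, 50, 49, 48, 47, 46, 42, 40, 39, 38, 37, 35}

61 → 56 → 41 → 36 → 54 → 44 → 60 → 58 → 55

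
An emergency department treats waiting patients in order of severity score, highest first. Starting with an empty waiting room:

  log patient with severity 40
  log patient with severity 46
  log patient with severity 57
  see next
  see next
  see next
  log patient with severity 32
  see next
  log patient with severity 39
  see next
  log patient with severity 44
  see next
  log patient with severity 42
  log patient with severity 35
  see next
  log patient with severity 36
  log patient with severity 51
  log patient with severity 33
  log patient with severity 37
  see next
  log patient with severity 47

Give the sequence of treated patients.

57, 46, 40, 32, 39, 44, 42, 51

insert 40 → {40}
insert 46 → {46, 40}
insert 57 → {57, 46, 40}
see next → 57; now {46, 40}
see next → 46; now {40}
see next → 40; now {}
insert 32 → {32}
see next → 32; now {}
insert 39 → {39}
see next → 39; now {}
insert 44 → {44}
see next → 44; now {}
insert 42 → {42}
insert 35 → {42, 35}
see next → 42; now {35}
insert 36 → {36, 35}
insert 51 → {51, 36, 35}
insert 33 → {51, 36, 35, 33}
insert 37 → {51, 37, 36, 35, 33}
see next → 51; now {37, 36, 35, 33}
insert 47 → {47, 37, 36, 35, 33}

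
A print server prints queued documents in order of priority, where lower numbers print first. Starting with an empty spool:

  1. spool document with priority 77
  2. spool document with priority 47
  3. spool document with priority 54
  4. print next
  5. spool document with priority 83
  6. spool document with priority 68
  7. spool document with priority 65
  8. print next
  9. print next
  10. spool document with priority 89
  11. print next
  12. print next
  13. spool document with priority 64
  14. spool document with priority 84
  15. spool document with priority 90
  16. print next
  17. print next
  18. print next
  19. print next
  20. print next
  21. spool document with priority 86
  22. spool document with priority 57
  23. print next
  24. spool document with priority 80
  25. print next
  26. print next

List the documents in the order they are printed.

insert 77 → {77}
insert 47 → {47, 77}
insert 54 → {47, 54, 77}
print next → 47; now {54, 77}
insert 83 → {54, 77, 83}
insert 68 → {54, 68, 77, 83}
insert 65 → {54, 65, 68, 77, 83}
print next → 54; now {65, 68, 77, 83}
print next → 65; now {68, 77, 83}
insert 89 → {68, 77, 83, 89}
print next → 68; now {77, 83, 89}
print next → 77; now {83, 89}
insert 64 → {64, 83, 89}
insert 84 → {64, 83, 84, 89}
insert 90 → {64, 83, 84, 89, 90}
print next → 64; now {83, 84, 89, 90}
print next → 83; now {84, 89, 90}
print next → 84; now {89, 90}
print next → 89; now {90}
print next → 90; now {}
insert 86 → {86}
insert 57 → {57, 86}
print next → 57; now {86}
insert 80 → {80, 86}
print next → 80; now {86}
print next → 86; now {}

47 → 54 → 65 → 68 → 77 → 64 → 83 → 84 → 89 → 90 → 57 → 80 → 86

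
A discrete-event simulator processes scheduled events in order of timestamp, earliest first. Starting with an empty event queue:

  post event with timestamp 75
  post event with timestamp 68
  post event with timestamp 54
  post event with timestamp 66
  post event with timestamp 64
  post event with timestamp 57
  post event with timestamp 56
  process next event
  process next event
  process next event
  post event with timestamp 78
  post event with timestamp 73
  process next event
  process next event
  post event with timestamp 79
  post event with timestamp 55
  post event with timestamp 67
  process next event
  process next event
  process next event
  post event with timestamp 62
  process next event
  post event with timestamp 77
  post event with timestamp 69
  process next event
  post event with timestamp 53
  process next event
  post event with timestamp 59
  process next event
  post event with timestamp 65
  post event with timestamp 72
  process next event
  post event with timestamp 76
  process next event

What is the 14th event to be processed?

72

insert 75 → {75}
insert 68 → {68, 75}
insert 54 → {54, 68, 75}
insert 66 → {54, 66, 68, 75}
insert 64 → {54, 64, 66, 68, 75}
insert 57 → {54, 57, 64, 66, 68, 75}
insert 56 → {54, 56, 57, 64, 66, 68, 75}
process next event → 54; now {56, 57, 64, 66, 68, 75}
process next event → 56; now {57, 64, 66, 68, 75}
process next event → 57; now {64, 66, 68, 75}
insert 78 → {64, 66, 68, 75, 78}
insert 73 → {64, 66, 68, 73, 75, 78}
process next event → 64; now {66, 68, 73, 75, 78}
process next event → 66; now {68, 73, 75, 78}
insert 79 → {68, 73, 75, 78, 79}
insert 55 → {55, 68, 73, 75, 78, 79}
insert 67 → {55, 67, 68, 73, 75, 78, 79}
process next event → 55; now {67, 68, 73, 75, 78, 79}
process next event → 67; now {68, 73, 75, 78, 79}
process next event → 68; now {73, 75, 78, 79}
insert 62 → {62, 73, 75, 78, 79}
process next event → 62; now {73, 75, 78, 79}
insert 77 → {73, 75, 77, 78, 79}
insert 69 → {69, 73, 75, 77, 78, 79}
process next event → 69; now {73, 75, 77, 78, 79}
insert 53 → {53, 73, 75, 77, 78, 79}
process next event → 53; now {73, 75, 77, 78, 79}
insert 59 → {59, 73, 75, 77, 78, 79}
process next event → 59; now {73, 75, 77, 78, 79}
insert 65 → {65, 73, 75, 77, 78, 79}
insert 72 → {65, 72, 73, 75, 77, 78, 79}
process next event → 65; now {72, 73, 75, 77, 78, 79}
insert 76 → {72, 73, 75, 76, 77, 78, 79}
process next event → 72; now {73, 75, 76, 77, 78, 79}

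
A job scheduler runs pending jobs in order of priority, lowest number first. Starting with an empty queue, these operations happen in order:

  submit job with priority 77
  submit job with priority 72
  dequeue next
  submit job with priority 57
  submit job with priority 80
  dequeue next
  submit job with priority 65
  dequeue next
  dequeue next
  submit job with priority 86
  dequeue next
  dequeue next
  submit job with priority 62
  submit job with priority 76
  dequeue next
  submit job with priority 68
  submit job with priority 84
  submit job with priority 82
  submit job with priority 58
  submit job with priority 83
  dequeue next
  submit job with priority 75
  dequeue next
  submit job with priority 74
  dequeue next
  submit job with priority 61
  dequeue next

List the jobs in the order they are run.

72 → 57 → 65 → 77 → 80 → 86 → 62 → 58 → 68 → 74 → 61

insert 77 → {77}
insert 72 → {72, 77}
dequeue next → 72; now {77}
insert 57 → {57, 77}
insert 80 → {57, 77, 80}
dequeue next → 57; now {77, 80}
insert 65 → {65, 77, 80}
dequeue next → 65; now {77, 80}
dequeue next → 77; now {80}
insert 86 → {80, 86}
dequeue next → 80; now {86}
dequeue next → 86; now {}
insert 62 → {62}
insert 76 → {62, 76}
dequeue next → 62; now {76}
insert 68 → {68, 76}
insert 84 → {68, 76, 84}
insert 82 → {68, 76, 82, 84}
insert 58 → {58, 68, 76, 82, 84}
insert 83 → {58, 68, 76, 82, 83, 84}
dequeue next → 58; now {68, 76, 82, 83, 84}
insert 75 → {68, 75, 76, 82, 83, 84}
dequeue next → 68; now {75, 76, 82, 83, 84}
insert 74 → {74, 75, 76, 82, 83, 84}
dequeue next → 74; now {75, 76, 82, 83, 84}
insert 61 → {61, 75, 76, 82, 83, 84}
dequeue next → 61; now {75, 76, 82, 83, 84}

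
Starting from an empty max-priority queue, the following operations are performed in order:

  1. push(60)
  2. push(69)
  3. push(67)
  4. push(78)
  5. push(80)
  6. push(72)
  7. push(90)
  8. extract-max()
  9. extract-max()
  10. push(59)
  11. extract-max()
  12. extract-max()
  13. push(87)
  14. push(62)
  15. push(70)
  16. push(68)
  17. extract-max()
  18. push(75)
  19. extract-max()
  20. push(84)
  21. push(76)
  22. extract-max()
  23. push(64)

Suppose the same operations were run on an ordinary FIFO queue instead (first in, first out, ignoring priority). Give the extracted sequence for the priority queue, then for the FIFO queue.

insert 60 → {60}
insert 69 → {69, 60}
insert 67 → {69, 67, 60}
insert 78 → {78, 69, 67, 60}
insert 80 → {80, 78, 69, 67, 60}
insert 72 → {80, 78, 72, 69, 67, 60}
insert 90 → {90, 80, 78, 72, 69, 67, 60}
extract-max → 90; now {80, 78, 72, 69, 67, 60}
extract-max → 80; now {78, 72, 69, 67, 60}
insert 59 → {78, 72, 69, 67, 60, 59}
extract-max → 78; now {72, 69, 67, 60, 59}
extract-max → 72; now {69, 67, 60, 59}
insert 87 → {87, 69, 67, 60, 59}
insert 62 → {87, 69, 67, 62, 60, 59}
insert 70 → {87, 70, 69, 67, 62, 60, 59}
insert 68 → {87, 70, 69, 68, 67, 62, 60, 59}
extract-max → 87; now {70, 69, 68, 67, 62, 60, 59}
insert 75 → {75, 70, 69, 68, 67, 62, 60, 59}
extract-max → 75; now {70, 69, 68, 67, 62, 60, 59}
insert 84 → {84, 70, 69, 68, 67, 62, 60, 59}
insert 76 → {84, 76, 70, 69, 68, 67, 62, 60, 59}
extract-max → 84; now {76, 70, 69, 68, 67, 62, 60, 59}
insert 64 → {76, 70, 69, 68, 67, 64, 62, 60, 59}

priority queue: [90, 80, 78, 72, 87, 75, 84]; FIFO queue: 60 → 69 → 67 → 78 → 80 → 72 → 90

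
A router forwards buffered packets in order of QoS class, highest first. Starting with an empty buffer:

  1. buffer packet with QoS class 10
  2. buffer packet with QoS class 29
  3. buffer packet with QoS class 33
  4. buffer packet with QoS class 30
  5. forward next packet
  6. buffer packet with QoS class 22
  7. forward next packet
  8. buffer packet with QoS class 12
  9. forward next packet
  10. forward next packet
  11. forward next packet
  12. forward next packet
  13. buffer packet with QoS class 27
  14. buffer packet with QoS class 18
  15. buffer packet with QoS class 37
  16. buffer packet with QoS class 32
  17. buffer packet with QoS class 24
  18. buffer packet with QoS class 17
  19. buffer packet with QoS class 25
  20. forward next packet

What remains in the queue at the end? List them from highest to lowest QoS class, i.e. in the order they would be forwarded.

insert 10 → {10}
insert 29 → {29, 10}
insert 33 → {33, 29, 10}
insert 30 → {33, 30, 29, 10}
forward next packet → 33; now {30, 29, 10}
insert 22 → {30, 29, 22, 10}
forward next packet → 30; now {29, 22, 10}
insert 12 → {29, 22, 12, 10}
forward next packet → 29; now {22, 12, 10}
forward next packet → 22; now {12, 10}
forward next packet → 12; now {10}
forward next packet → 10; now {}
insert 27 → {27}
insert 18 → {27, 18}
insert 37 → {37, 27, 18}
insert 32 → {37, 32, 27, 18}
insert 24 → {37, 32, 27, 24, 18}
insert 17 → {37, 32, 27, 24, 18, 17}
insert 25 → {37, 32, 27, 25, 24, 18, 17}
forward next packet → 37; now {32, 27, 25, 24, 18, 17}

32 → 27 → 25 → 24 → 18 → 17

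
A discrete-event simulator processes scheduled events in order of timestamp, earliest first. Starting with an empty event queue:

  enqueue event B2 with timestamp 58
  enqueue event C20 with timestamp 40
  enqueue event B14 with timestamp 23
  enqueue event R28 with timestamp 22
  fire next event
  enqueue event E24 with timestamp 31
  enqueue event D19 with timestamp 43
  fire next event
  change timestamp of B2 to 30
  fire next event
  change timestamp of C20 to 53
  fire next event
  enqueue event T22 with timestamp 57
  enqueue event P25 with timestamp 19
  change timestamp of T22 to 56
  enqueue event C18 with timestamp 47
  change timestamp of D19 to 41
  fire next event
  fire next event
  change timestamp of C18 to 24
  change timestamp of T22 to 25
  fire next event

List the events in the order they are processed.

add B2 (timestamp 58) → {B2:58}
add C20 (timestamp 40) → {C20:40, B2:58}
add B14 (timestamp 23) → {B14:23, C20:40, B2:58}
add R28 (timestamp 22) → {R28:22, B14:23, C20:40, B2:58}
fire next event → R28; now {B14:23, C20:40, B2:58}
add E24 (timestamp 31) → {B14:23, E24:31, C20:40, B2:58}
add D19 (timestamp 43) → {B14:23, E24:31, C20:40, D19:43, B2:58}
fire next event → B14; now {E24:31, C20:40, D19:43, B2:58}
update B2 to timestamp 30 → {B2:30, E24:31, C20:40, D19:43}
fire next event → B2; now {E24:31, C20:40, D19:43}
update C20 to timestamp 53 → {E24:31, D19:43, C20:53}
fire next event → E24; now {D19:43, C20:53}
add T22 (timestamp 57) → {D19:43, C20:53, T22:57}
add P25 (timestamp 19) → {P25:19, D19:43, C20:53, T22:57}
update T22 to timestamp 56 → {P25:19, D19:43, C20:53, T22:56}
add C18 (timestamp 47) → {P25:19, D19:43, C18:47, C20:53, T22:56}
update D19 to timestamp 41 → {P25:19, D19:41, C18:47, C20:53, T22:56}
fire next event → P25; now {D19:41, C18:47, C20:53, T22:56}
fire next event → D19; now {C18:47, C20:53, T22:56}
update C18 to timestamp 24 → {C18:24, C20:53, T22:56}
update T22 to timestamp 25 → {C18:24, T22:25, C20:53}
fire next event → C18; now {T22:25, C20:53}

R28 → B14 → B2 → E24 → P25 → D19 → C18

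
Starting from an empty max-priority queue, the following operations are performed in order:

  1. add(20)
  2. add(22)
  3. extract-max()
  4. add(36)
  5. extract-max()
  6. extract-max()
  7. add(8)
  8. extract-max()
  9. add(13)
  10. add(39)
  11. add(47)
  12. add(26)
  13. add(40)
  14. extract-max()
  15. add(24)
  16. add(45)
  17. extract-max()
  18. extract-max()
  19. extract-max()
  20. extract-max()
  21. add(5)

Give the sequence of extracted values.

insert 20 → {20}
insert 22 → {22, 20}
extract-max → 22; now {20}
insert 36 → {36, 20}
extract-max → 36; now {20}
extract-max → 20; now {}
insert 8 → {8}
extract-max → 8; now {}
insert 13 → {13}
insert 39 → {39, 13}
insert 47 → {47, 39, 13}
insert 26 → {47, 39, 26, 13}
insert 40 → {47, 40, 39, 26, 13}
extract-max → 47; now {40, 39, 26, 13}
insert 24 → {40, 39, 26, 24, 13}
insert 45 → {45, 40, 39, 26, 24, 13}
extract-max → 45; now {40, 39, 26, 24, 13}
extract-max → 40; now {39, 26, 24, 13}
extract-max → 39; now {26, 24, 13}
extract-max → 26; now {24, 13}
insert 5 → {24, 13, 5}

22, 36, 20, 8, 47, 45, 40, 39, 26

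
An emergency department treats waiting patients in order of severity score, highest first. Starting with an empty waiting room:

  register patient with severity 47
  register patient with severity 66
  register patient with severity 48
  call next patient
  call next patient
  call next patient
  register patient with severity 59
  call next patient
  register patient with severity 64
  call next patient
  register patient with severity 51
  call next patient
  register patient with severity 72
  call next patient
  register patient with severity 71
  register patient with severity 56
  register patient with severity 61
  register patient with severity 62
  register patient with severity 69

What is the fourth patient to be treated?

insert 47 → {47}
insert 66 → {66, 47}
insert 48 → {66, 48, 47}
call next patient → 66; now {48, 47}
call next patient → 48; now {47}
call next patient → 47; now {}
insert 59 → {59}
call next patient → 59; now {}
insert 64 → {64}
call next patient → 64; now {}
insert 51 → {51}
call next patient → 51; now {}
insert 72 → {72}
call next patient → 72; now {}
insert 71 → {71}
insert 56 → {71, 56}
insert 61 → {71, 61, 56}
insert 62 → {71, 62, 61, 56}
insert 69 → {71, 69, 62, 61, 56}

59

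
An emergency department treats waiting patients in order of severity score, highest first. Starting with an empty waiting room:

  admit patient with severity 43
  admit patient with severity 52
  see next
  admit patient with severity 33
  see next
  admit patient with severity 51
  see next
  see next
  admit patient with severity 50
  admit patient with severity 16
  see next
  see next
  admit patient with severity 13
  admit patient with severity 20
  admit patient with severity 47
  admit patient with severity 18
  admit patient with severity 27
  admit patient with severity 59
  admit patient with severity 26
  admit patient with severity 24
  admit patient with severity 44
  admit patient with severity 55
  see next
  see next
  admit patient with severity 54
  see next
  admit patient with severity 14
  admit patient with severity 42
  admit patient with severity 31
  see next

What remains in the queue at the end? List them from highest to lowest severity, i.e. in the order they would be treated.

44 → 42 → 31 → 27 → 26 → 24 → 20 → 18 → 14 → 13

insert 43 → {43}
insert 52 → {52, 43}
see next → 52; now {43}
insert 33 → {43, 33}
see next → 43; now {33}
insert 51 → {51, 33}
see next → 51; now {33}
see next → 33; now {}
insert 50 → {50}
insert 16 → {50, 16}
see next → 50; now {16}
see next → 16; now {}
insert 13 → {13}
insert 20 → {20, 13}
insert 47 → {47, 20, 13}
insert 18 → {47, 20, 18, 13}
insert 27 → {47, 27, 20, 18, 13}
insert 59 → {59, 47, 27, 20, 18, 13}
insert 26 → {59, 47, 27, 26, 20, 18, 13}
insert 24 → {59, 47, 27, 26, 24, 20, 18, 13}
insert 44 → {59, 47, 44, 27, 26, 24, 20, 18, 13}
insert 55 → {59, 55, 47, 44, 27, 26, 24, 20, 18, 13}
see next → 59; now {55, 47, 44, 27, 26, 24, 20, 18, 13}
see next → 55; now {47, 44, 27, 26, 24, 20, 18, 13}
insert 54 → {54, 47, 44, 27, 26, 24, 20, 18, 13}
see next → 54; now {47, 44, 27, 26, 24, 20, 18, 13}
insert 14 → {47, 44, 27, 26, 24, 20, 18, 14, 13}
insert 42 → {47, 44, 42, 27, 26, 24, 20, 18, 14, 13}
insert 31 → {47, 44, 42, 31, 27, 26, 24, 20, 18, 14, 13}
see next → 47; now {44, 42, 31, 27, 26, 24, 20, 18, 14, 13}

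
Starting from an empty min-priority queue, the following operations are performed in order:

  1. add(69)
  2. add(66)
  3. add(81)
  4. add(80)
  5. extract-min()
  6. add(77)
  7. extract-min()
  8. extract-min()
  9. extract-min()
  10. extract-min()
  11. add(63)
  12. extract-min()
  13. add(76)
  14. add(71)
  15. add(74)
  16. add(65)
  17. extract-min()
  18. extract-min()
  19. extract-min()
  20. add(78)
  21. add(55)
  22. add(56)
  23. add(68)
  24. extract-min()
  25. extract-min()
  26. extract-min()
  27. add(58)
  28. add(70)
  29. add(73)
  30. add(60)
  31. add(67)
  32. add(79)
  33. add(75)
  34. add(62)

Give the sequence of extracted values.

66 → 69 → 77 → 80 → 81 → 63 → 65 → 71 → 74 → 55 → 56 → 68

insert 69 → {69}
insert 66 → {66, 69}
insert 81 → {66, 69, 81}
insert 80 → {66, 69, 80, 81}
extract-min → 66; now {69, 80, 81}
insert 77 → {69, 77, 80, 81}
extract-min → 69; now {77, 80, 81}
extract-min → 77; now {80, 81}
extract-min → 80; now {81}
extract-min → 81; now {}
insert 63 → {63}
extract-min → 63; now {}
insert 76 → {76}
insert 71 → {71, 76}
insert 74 → {71, 74, 76}
insert 65 → {65, 71, 74, 76}
extract-min → 65; now {71, 74, 76}
extract-min → 71; now {74, 76}
extract-min → 74; now {76}
insert 78 → {76, 78}
insert 55 → {55, 76, 78}
insert 56 → {55, 56, 76, 78}
insert 68 → {55, 56, 68, 76, 78}
extract-min → 55; now {56, 68, 76, 78}
extract-min → 56; now {68, 76, 78}
extract-min → 68; now {76, 78}
insert 58 → {58, 76, 78}
insert 70 → {58, 70, 76, 78}
insert 73 → {58, 70, 73, 76, 78}
insert 60 → {58, 60, 70, 73, 76, 78}
insert 67 → {58, 60, 67, 70, 73, 76, 78}
insert 79 → {58, 60, 67, 70, 73, 76, 78, 79}
insert 75 → {58, 60, 67, 70, 73, 75, 76, 78, 79}
insert 62 → {58, 60, 62, 67, 70, 73, 75, 76, 78, 79}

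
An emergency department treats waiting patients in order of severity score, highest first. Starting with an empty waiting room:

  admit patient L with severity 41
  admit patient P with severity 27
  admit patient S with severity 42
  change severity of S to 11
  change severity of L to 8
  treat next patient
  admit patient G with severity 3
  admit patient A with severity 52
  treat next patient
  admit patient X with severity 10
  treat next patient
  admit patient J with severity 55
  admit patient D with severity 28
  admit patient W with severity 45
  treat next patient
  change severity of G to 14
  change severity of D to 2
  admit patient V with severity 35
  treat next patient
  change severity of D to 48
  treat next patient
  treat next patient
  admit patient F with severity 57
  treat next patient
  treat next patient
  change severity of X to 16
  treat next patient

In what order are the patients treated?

P → A → S → J → W → D → V → F → G → X

add L (severity 41) → {L:41}
add P (severity 27) → {L:41, P:27}
add S (severity 42) → {S:42, L:41, P:27}
update S to severity 11 → {L:41, P:27, S:11}
update L to severity 8 → {P:27, S:11, L:8}
treat next patient → P; now {S:11, L:8}
add G (severity 3) → {S:11, L:8, G:3}
add A (severity 52) → {A:52, S:11, L:8, G:3}
treat next patient → A; now {S:11, L:8, G:3}
add X (severity 10) → {S:11, X:10, L:8, G:3}
treat next patient → S; now {X:10, L:8, G:3}
add J (severity 55) → {J:55, X:10, L:8, G:3}
add D (severity 28) → {J:55, D:28, X:10, L:8, G:3}
add W (severity 45) → {J:55, W:45, D:28, X:10, L:8, G:3}
treat next patient → J; now {W:45, D:28, X:10, L:8, G:3}
update G to severity 14 → {W:45, D:28, G:14, X:10, L:8}
update D to severity 2 → {W:45, G:14, X:10, L:8, D:2}
add V (severity 35) → {W:45, V:35, G:14, X:10, L:8, D:2}
treat next patient → W; now {V:35, G:14, X:10, L:8, D:2}
update D to severity 48 → {D:48, V:35, G:14, X:10, L:8}
treat next patient → D; now {V:35, G:14, X:10, L:8}
treat next patient → V; now {G:14, X:10, L:8}
add F (severity 57) → {F:57, G:14, X:10, L:8}
treat next patient → F; now {G:14, X:10, L:8}
treat next patient → G; now {X:10, L:8}
update X to severity 16 → {X:16, L:8}
treat next patient → X; now {L:8}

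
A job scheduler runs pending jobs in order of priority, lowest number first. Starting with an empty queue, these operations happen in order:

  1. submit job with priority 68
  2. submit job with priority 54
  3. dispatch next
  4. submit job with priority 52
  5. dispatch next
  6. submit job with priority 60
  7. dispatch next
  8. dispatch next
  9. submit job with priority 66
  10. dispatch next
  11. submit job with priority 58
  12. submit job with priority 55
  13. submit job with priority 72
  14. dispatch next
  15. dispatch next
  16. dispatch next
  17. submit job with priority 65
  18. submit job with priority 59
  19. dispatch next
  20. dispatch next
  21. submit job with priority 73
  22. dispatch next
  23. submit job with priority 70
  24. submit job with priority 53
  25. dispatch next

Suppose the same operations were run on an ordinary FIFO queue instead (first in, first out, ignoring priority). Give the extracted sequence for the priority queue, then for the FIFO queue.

insert 68 → {68}
insert 54 → {54, 68}
dispatch next → 54; now {68}
insert 52 → {52, 68}
dispatch next → 52; now {68}
insert 60 → {60, 68}
dispatch next → 60; now {68}
dispatch next → 68; now {}
insert 66 → {66}
dispatch next → 66; now {}
insert 58 → {58}
insert 55 → {55, 58}
insert 72 → {55, 58, 72}
dispatch next → 55; now {58, 72}
dispatch next → 58; now {72}
dispatch next → 72; now {}
insert 65 → {65}
insert 59 → {59, 65}
dispatch next → 59; now {65}
dispatch next → 65; now {}
insert 73 → {73}
dispatch next → 73; now {}
insert 70 → {70}
insert 53 → {53, 70}
dispatch next → 53; now {70}

priority queue: 54, 52, 60, 68, 66, 55, 58, 72, 59, 65, 73, 53; FIFO queue: [68, 54, 52, 60, 66, 58, 55, 72, 65, 59, 73, 70]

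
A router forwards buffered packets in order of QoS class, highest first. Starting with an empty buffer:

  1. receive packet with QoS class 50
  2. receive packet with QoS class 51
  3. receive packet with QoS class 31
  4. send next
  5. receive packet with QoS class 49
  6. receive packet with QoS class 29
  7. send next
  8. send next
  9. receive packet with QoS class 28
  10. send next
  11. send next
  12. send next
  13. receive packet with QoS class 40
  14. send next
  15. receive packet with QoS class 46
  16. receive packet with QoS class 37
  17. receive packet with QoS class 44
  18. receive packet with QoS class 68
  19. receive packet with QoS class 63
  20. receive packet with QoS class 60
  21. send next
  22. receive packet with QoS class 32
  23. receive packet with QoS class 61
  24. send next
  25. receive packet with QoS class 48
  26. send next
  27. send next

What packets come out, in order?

51 → 50 → 49 → 31 → 29 → 28 → 40 → 68 → 63 → 61 → 60

insert 50 → {50}
insert 51 → {51, 50}
insert 31 → {51, 50, 31}
send next → 51; now {50, 31}
insert 49 → {50, 49, 31}
insert 29 → {50, 49, 31, 29}
send next → 50; now {49, 31, 29}
send next → 49; now {31, 29}
insert 28 → {31, 29, 28}
send next → 31; now {29, 28}
send next → 29; now {28}
send next → 28; now {}
insert 40 → {40}
send next → 40; now {}
insert 46 → {46}
insert 37 → {46, 37}
insert 44 → {46, 44, 37}
insert 68 → {68, 46, 44, 37}
insert 63 → {68, 63, 46, 44, 37}
insert 60 → {68, 63, 60, 46, 44, 37}
send next → 68; now {63, 60, 46, 44, 37}
insert 32 → {63, 60, 46, 44, 37, 32}
insert 61 → {63, 61, 60, 46, 44, 37, 32}
send next → 63; now {61, 60, 46, 44, 37, 32}
insert 48 → {61, 60, 48, 46, 44, 37, 32}
send next → 61; now {60, 48, 46, 44, 37, 32}
send next → 60; now {48, 46, 44, 37, 32}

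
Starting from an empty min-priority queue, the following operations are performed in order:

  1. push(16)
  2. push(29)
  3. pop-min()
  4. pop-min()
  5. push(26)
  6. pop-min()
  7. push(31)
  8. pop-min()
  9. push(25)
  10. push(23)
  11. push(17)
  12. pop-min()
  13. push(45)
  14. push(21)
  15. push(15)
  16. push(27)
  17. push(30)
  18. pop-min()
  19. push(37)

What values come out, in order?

[16, 29, 26, 31, 17, 15]

insert 16 → {16}
insert 29 → {16, 29}
pop-min → 16; now {29}
pop-min → 29; now {}
insert 26 → {26}
pop-min → 26; now {}
insert 31 → {31}
pop-min → 31; now {}
insert 25 → {25}
insert 23 → {23, 25}
insert 17 → {17, 23, 25}
pop-min → 17; now {23, 25}
insert 45 → {23, 25, 45}
insert 21 → {21, 23, 25, 45}
insert 15 → {15, 21, 23, 25, 45}
insert 27 → {15, 21, 23, 25, 27, 45}
insert 30 → {15, 21, 23, 25, 27, 30, 45}
pop-min → 15; now {21, 23, 25, 27, 30, 45}
insert 37 → {21, 23, 25, 27, 30, 37, 45}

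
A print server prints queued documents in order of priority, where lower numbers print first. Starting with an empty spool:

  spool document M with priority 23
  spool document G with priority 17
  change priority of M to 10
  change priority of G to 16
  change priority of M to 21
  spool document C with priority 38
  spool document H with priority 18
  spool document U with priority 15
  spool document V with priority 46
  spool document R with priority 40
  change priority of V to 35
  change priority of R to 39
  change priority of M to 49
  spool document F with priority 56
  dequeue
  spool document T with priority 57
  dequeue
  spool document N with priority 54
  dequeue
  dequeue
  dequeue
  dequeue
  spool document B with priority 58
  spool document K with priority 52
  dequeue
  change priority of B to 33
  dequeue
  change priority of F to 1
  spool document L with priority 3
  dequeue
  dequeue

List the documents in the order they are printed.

add M (priority 23) → {M:23}
add G (priority 17) → {G:17, M:23}
update M to priority 10 → {M:10, G:17}
update G to priority 16 → {M:10, G:16}
update M to priority 21 → {G:16, M:21}
add C (priority 38) → {G:16, M:21, C:38}
add H (priority 18) → {G:16, H:18, M:21, C:38}
add U (priority 15) → {U:15, G:16, H:18, M:21, C:38}
add V (priority 46) → {U:15, G:16, H:18, M:21, C:38, V:46}
add R (priority 40) → {U:15, G:16, H:18, M:21, C:38, R:40, V:46}
update V to priority 35 → {U:15, G:16, H:18, M:21, V:35, C:38, R:40}
update R to priority 39 → {U:15, G:16, H:18, M:21, V:35, C:38, R:39}
update M to priority 49 → {U:15, G:16, H:18, V:35, C:38, R:39, M:49}
add F (priority 56) → {U:15, G:16, H:18, V:35, C:38, R:39, M:49, F:56}
dequeue → U; now {G:16, H:18, V:35, C:38, R:39, M:49, F:56}
add T (priority 57) → {G:16, H:18, V:35, C:38, R:39, M:49, F:56, T:57}
dequeue → G; now {H:18, V:35, C:38, R:39, M:49, F:56, T:57}
add N (priority 54) → {H:18, V:35, C:38, R:39, M:49, N:54, F:56, T:57}
dequeue → H; now {V:35, C:38, R:39, M:49, N:54, F:56, T:57}
dequeue → V; now {C:38, R:39, M:49, N:54, F:56, T:57}
dequeue → C; now {R:39, M:49, N:54, F:56, T:57}
dequeue → R; now {M:49, N:54, F:56, T:57}
add B (priority 58) → {M:49, N:54, F:56, T:57, B:58}
add K (priority 52) → {M:49, K:52, N:54, F:56, T:57, B:58}
dequeue → M; now {K:52, N:54, F:56, T:57, B:58}
update B to priority 33 → {B:33, K:52, N:54, F:56, T:57}
dequeue → B; now {K:52, N:54, F:56, T:57}
update F to priority 1 → {F:1, K:52, N:54, T:57}
add L (priority 3) → {F:1, L:3, K:52, N:54, T:57}
dequeue → F; now {L:3, K:52, N:54, T:57}
dequeue → L; now {K:52, N:54, T:57}

U → G → H → V → C → R → M → B → F → L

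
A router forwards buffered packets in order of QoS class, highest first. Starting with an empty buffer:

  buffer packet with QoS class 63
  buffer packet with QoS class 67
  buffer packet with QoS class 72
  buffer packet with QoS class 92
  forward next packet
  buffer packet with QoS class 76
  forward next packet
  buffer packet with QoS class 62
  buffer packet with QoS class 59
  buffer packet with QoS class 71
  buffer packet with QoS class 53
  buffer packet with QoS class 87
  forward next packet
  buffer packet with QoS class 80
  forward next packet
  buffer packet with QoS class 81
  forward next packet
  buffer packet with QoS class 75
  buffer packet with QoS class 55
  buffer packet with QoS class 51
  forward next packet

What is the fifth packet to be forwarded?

insert 63 → {63}
insert 67 → {67, 63}
insert 72 → {72, 67, 63}
insert 92 → {92, 72, 67, 63}
forward next packet → 92; now {72, 67, 63}
insert 76 → {76, 72, 67, 63}
forward next packet → 76; now {72, 67, 63}
insert 62 → {72, 67, 63, 62}
insert 59 → {72, 67, 63, 62, 59}
insert 71 → {72, 71, 67, 63, 62, 59}
insert 53 → {72, 71, 67, 63, 62, 59, 53}
insert 87 → {87, 72, 71, 67, 63, 62, 59, 53}
forward next packet → 87; now {72, 71, 67, 63, 62, 59, 53}
insert 80 → {80, 72, 71, 67, 63, 62, 59, 53}
forward next packet → 80; now {72, 71, 67, 63, 62, 59, 53}
insert 81 → {81, 72, 71, 67, 63, 62, 59, 53}
forward next packet → 81; now {72, 71, 67, 63, 62, 59, 53}
insert 75 → {75, 72, 71, 67, 63, 62, 59, 53}
insert 55 → {75, 72, 71, 67, 63, 62, 59, 55, 53}
insert 51 → {75, 72, 71, 67, 63, 62, 59, 55, 53, 51}
forward next packet → 75; now {72, 71, 67, 63, 62, 59, 55, 53, 51}

81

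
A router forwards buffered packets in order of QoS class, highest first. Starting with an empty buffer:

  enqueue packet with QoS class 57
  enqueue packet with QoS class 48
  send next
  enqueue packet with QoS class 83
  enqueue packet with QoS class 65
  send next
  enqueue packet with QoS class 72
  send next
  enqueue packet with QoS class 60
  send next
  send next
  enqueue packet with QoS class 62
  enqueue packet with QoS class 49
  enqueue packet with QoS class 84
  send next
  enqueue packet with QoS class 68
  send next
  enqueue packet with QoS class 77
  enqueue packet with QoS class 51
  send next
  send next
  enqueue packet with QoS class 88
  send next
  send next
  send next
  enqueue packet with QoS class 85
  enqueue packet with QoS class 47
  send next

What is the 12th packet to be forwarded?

insert 57 → {57}
insert 48 → {57, 48}
send next → 57; now {48}
insert 83 → {83, 48}
insert 65 → {83, 65, 48}
send next → 83; now {65, 48}
insert 72 → {72, 65, 48}
send next → 72; now {65, 48}
insert 60 → {65, 60, 48}
send next → 65; now {60, 48}
send next → 60; now {48}
insert 62 → {62, 48}
insert 49 → {62, 49, 48}
insert 84 → {84, 62, 49, 48}
send next → 84; now {62, 49, 48}
insert 68 → {68, 62, 49, 48}
send next → 68; now {62, 49, 48}
insert 77 → {77, 62, 49, 48}
insert 51 → {77, 62, 51, 49, 48}
send next → 77; now {62, 51, 49, 48}
send next → 62; now {51, 49, 48}
insert 88 → {88, 51, 49, 48}
send next → 88; now {51, 49, 48}
send next → 51; now {49, 48}
send next → 49; now {48}
insert 85 → {85, 48}
insert 47 → {85, 48, 47}
send next → 85; now {48, 47}

49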